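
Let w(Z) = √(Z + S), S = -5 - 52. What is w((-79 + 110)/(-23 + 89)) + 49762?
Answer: 49762 + I*√246246/66 ≈ 49762.0 + 7.5187*I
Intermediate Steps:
S = -57
w(Z) = √(-57 + Z) (w(Z) = √(Z - 57) = √(-57 + Z))
w((-79 + 110)/(-23 + 89)) + 49762 = √(-57 + (-79 + 110)/(-23 + 89)) + 49762 = √(-57 + 31/66) + 49762 = √(-3731/66) + 49762 = I*√246246/66 + 49762 = 49762 + I*√246246/66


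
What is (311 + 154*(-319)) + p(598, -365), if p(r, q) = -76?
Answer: -48891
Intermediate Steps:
(311 + 154*(-319)) + p(598, -365) = (311 + 154*(-319)) - 76 = (311 - 49126) - 76 = -48815 - 76 = -48891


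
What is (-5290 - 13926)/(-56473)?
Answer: 19216/56473 ≈ 0.34027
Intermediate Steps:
(-5290 - 13926)/(-56473) = -19216*(-1/56473) = 19216/56473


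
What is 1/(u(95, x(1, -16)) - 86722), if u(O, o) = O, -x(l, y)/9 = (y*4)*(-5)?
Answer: -1/86627 ≈ -1.1544e-5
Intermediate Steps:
x(l, y) = 180*y (x(l, y) = -9*y*4*(-5) = -9*4*y*(-5) = -(-180)*y = 180*y)
1/(u(95, x(1, -16)) - 86722) = 1/(95 - 86722) = 1/(-86627) = -1/86627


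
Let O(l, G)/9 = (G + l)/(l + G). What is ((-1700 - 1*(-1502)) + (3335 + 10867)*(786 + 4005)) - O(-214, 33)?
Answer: 68041575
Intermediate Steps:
O(l, G) = 9 (O(l, G) = 9*((G + l)/(l + G)) = 9*((G + l)/(G + l)) = 9*1 = 9)
((-1700 - 1*(-1502)) + (3335 + 10867)*(786 + 4005)) - O(-214, 33) = ((-1700 - 1*(-1502)) + (3335 + 10867)*(786 + 4005)) - 1*9 = ((-1700 + 1502) + 14202*4791) - 9 = (-198 + 68041782) - 9 = 68041584 - 9 = 68041575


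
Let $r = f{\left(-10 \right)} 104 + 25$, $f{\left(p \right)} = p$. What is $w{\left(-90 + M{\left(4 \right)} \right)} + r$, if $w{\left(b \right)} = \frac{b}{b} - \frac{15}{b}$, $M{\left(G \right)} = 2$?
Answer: $- \frac{89217}{88} \approx -1013.8$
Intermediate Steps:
$w{\left(b \right)} = 1 - \frac{15}{b}$
$r = -1015$ ($r = \left(-10\right) 104 + 25 = -1040 + 25 = -1015$)
$w{\left(-90 + M{\left(4 \right)} \right)} + r = \frac{-15 + \left(-90 + 2\right)}{-90 + 2} - 1015 = \frac{-15 - 88}{-88} - 1015 = \left(- \frac{1}{88}\right) \left(-103\right) - 1015 = \frac{103}{88} - 1015 = - \frac{89217}{88}$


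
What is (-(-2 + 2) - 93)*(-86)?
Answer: 7998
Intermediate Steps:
(-(-2 + 2) - 93)*(-86) = (-1*0 - 93)*(-86) = (0 - 93)*(-86) = -93*(-86) = 7998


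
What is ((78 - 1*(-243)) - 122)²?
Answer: 39601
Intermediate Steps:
((78 - 1*(-243)) - 122)² = ((78 + 243) - 122)² = (321 - 122)² = 199² = 39601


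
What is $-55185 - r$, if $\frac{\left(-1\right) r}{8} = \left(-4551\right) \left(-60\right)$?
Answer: $2129295$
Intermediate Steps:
$r = -2184480$ ($r = - 8 \left(\left(-4551\right) \left(-60\right)\right) = \left(-8\right) 273060 = -2184480$)
$-55185 - r = -55185 - -2184480 = -55185 + 2184480 = 2129295$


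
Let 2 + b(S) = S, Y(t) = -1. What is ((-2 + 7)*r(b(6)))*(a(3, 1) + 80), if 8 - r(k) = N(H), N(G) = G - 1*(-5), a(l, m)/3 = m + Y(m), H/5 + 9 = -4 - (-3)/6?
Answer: 26200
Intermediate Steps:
b(S) = -2 + S
H = -125/2 (H = -45 + 5*(-4 - (-3)/6) = -45 + 5*(-4 - 1*(-½)) = -45 + 5*(-4 + ½) = -45 + 5*(-7/2) = -45 - 35/2 = -125/2 ≈ -62.500)
a(l, m) = -3 + 3*m (a(l, m) = 3*(m - 1) = 3*(-1 + m) = -3 + 3*m)
N(G) = 5 + G (N(G) = G + 5 = 5 + G)
r(k) = 131/2 (r(k) = 8 - (5 - 125/2) = 8 - 1*(-115/2) = 8 + 115/2 = 131/2)
((-2 + 7)*r(b(6)))*(a(3, 1) + 80) = ((-2 + 7)*(131/2))*((-3 + 3*1) + 80) = (5*(131/2))*((-3 + 3) + 80) = 655*(0 + 80)/2 = (655/2)*80 = 26200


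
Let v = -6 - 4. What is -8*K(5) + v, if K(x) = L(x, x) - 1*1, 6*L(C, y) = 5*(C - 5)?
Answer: -2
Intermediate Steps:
L(C, y) = -25/6 + 5*C/6 (L(C, y) = (5*(C - 5))/6 = (5*(-5 + C))/6 = (-25 + 5*C)/6 = -25/6 + 5*C/6)
K(x) = -31/6 + 5*x/6 (K(x) = (-25/6 + 5*x/6) - 1*1 = (-25/6 + 5*x/6) - 1 = -31/6 + 5*x/6)
v = -10
-8*K(5) + v = -8*(-31/6 + (5/6)*5) - 10 = -8*(-31/6 + 25/6) - 10 = -8*(-1) - 10 = 8 - 10 = -2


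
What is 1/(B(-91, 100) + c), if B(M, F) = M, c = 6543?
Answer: 1/6452 ≈ 0.00015499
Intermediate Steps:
1/(B(-91, 100) + c) = 1/(-91 + 6543) = 1/6452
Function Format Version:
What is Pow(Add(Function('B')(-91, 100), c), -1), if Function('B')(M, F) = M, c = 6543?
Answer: Rational(1, 6452) ≈ 0.00015499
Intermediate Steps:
Pow(Add(Function('B')(-91, 100), c), -1) = Pow(Add(-91, 6543), -1) = Pow(6452, -1) = Rational(1, 6452)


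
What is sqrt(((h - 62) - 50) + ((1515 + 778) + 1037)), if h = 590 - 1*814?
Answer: sqrt(2994) ≈ 54.717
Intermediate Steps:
h = -224 (h = 590 - 814 = -224)
sqrt(((h - 62) - 50) + ((1515 + 778) + 1037)) = sqrt(((-224 - 62) - 50) + ((1515 + 778) + 1037)) = sqrt((-286 - 50) + (2293 + 1037)) = sqrt(-336 + 3330) = sqrt(2994)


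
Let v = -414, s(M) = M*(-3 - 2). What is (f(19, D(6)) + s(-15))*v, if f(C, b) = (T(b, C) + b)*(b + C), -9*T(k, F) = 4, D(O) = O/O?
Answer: -35650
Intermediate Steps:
D(O) = 1
T(k, F) = -4/9 (T(k, F) = -1/9*4 = -4/9)
s(M) = -5*M (s(M) = M*(-5) = -5*M)
f(C, b) = (-4/9 + b)*(C + b) (f(C, b) = (-4/9 + b)*(b + C) = (-4/9 + b)*(C + b))
(f(19, D(6)) + s(-15))*v = ((1**2 - 4/9*19 - 4/9*1 + 19*1) - 5*(-15))*(-414) = ((1 - 76/9 - 4/9 + 19) + 75)*(-414) = (100/9 + 75)*(-414) = (775/9)*(-414) = -35650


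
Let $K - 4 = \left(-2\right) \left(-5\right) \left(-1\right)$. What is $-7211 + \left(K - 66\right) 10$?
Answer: $-7931$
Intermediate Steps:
$K = -6$ ($K = 4 + \left(-2\right) \left(-5\right) \left(-1\right) = 4 + 10 \left(-1\right) = 4 - 10 = -6$)
$-7211 + \left(K - 66\right) 10 = -7211 + \left(-6 - 66\right) 10 = -7211 - 720 = -7931$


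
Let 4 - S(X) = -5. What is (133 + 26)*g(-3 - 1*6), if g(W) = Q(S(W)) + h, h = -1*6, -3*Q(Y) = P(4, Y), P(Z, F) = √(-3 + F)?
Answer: -954 - 53*√6 ≈ -1083.8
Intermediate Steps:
S(X) = 9 (S(X) = 4 - 1*(-5) = 4 + 5 = 9)
Q(Y) = -√(-3 + Y)/3
h = -6
g(W) = -6 - √6/3 (g(W) = -√(-3 + 9)/3 - 6 = -√6/3 - 6 = -6 - √6/3)
(133 + 26)*g(-3 - 1*6) = (133 + 26)*(-6 - √6/3) = 159*(-6 - √6/3) = -954 - 53*√6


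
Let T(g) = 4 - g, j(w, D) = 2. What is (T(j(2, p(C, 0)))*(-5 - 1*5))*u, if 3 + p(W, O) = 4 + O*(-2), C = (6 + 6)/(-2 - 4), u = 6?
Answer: -120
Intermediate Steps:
C = -2 (C = 12/(-6) = 12*(-⅙) = -2)
p(W, O) = 1 - 2*O (p(W, O) = -3 + (4 + O*(-2)) = -3 + (4 - 2*O) = 1 - 2*O)
(T(j(2, p(C, 0)))*(-5 - 1*5))*u = ((4 - 1*2)*(-5 - 1*5))*6 = ((4 - 2)*(-5 - 5))*6 = (2*(-10))*6 = -20*6 = -120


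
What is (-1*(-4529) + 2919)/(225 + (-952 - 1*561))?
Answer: -133/23 ≈ -5.7826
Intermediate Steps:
(-1*(-4529) + 2919)/(225 + (-952 - 1*561)) = (4529 + 2919)/(225 + (-952 - 561)) = 7448/(225 - 1513) = 7448/(-1288) = 7448*(-1/1288) = -133/23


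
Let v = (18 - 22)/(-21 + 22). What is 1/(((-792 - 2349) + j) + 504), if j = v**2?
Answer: -1/2621 ≈ -0.00038153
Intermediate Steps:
v = -4 (v = -4/1 = -4*1 = -4)
j = 16 (j = (-4)**2 = 16)
1/(((-792 - 2349) + j) + 504) = 1/(((-792 - 2349) + 16) + 504) = 1/((-3141 + 16) + 504) = 1/(-3125 + 504) = 1/(-2621) = -1/2621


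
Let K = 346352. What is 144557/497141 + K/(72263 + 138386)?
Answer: 202636567125/104722254509 ≈ 1.9350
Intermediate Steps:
144557/497141 + K/(72263 + 138386) = 144557/497141 + 346352/(72263 + 138386) = 144557*(1/497141) + 346352/210649 = 144557/497141 + 346352*(1/210649) = 144557/497141 + 346352/210649 = 202636567125/104722254509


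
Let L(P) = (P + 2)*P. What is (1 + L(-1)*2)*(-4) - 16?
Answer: -12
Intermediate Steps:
L(P) = P*(2 + P) (L(P) = (2 + P)*P = P*(2 + P))
(1 + L(-1)*2)*(-4) - 16 = (1 - (2 - 1)*2)*(-4) - 16 = (1 - 1*1*2)*(-4) - 16 = (1 - 1*2)*(-4) - 16 = (1 - 2)*(-4) - 16 = -1*(-4) - 16 = 4 - 16 = -12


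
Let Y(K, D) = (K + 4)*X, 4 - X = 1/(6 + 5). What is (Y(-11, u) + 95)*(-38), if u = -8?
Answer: -28272/11 ≈ -2570.2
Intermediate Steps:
X = 43/11 (X = 4 - 1/(6 + 5) = 4 - 1/11 = 43/11 ≈ 3.9091)
Y(K, D) = 172/11 + 43*K/11 (Y(K, D) = (K + 4)*(43/11) = (4 + K)*(43/11) = 172/11 + 43*K/11)
(Y(-11, u) + 95)*(-38) = ((172/11 + (43/11)*(-11)) + 95)*(-38) = ((172/11 - 43) + 95)*(-38) = (-301/11 + 95)*(-38) = (744/11)*(-38) = -28272/11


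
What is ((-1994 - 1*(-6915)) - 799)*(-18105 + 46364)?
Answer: 116483598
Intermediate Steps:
((-1994 - 1*(-6915)) - 799)*(-18105 + 46364) = ((-1994 + 6915) - 799)*28259 = (4921 - 799)*28259 = 4122*28259 = 116483598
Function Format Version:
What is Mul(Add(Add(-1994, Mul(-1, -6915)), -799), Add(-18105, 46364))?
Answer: 116483598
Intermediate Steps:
Mul(Add(Add(-1994, Mul(-1, -6915)), -799), Add(-18105, 46364)) = Mul(Add(Add(-1994, 6915), -799), 28259) = Mul(Add(4921, -799), 28259) = Mul(4122, 28259) = 116483598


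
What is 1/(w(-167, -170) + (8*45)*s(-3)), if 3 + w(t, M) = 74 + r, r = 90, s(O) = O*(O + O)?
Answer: 1/6641 ≈ 0.00015058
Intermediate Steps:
s(O) = 2*O**2 (s(O) = O*(2*O) = 2*O**2)
w(t, M) = 161 (w(t, M) = -3 + (74 + 90) = -3 + 164 = 161)
1/(w(-167, -170) + (8*45)*s(-3)) = 1/(161 + (8*45)*(2*(-3)**2)) = 1/(161 + 360*(2*9)) = 1/(161 + 360*18) = 1/(161 + 6480) = 1/6641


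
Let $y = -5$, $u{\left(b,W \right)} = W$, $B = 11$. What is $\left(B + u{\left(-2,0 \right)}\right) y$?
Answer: $-55$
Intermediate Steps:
$\left(B + u{\left(-2,0 \right)}\right) y = \left(11 + 0\right) \left(-5\right) = 11 \left(-5\right) = -55$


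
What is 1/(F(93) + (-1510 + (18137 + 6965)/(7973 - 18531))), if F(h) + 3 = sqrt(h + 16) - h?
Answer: -44822009375/72087675295956 - 27867841*sqrt(109)/72087675295956 ≈ -0.00062581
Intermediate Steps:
F(h) = -3 + sqrt(16 + h) - h (F(h) = -3 + (sqrt(h + 16) - h) = -3 + (sqrt(16 + h) - h) = -3 + sqrt(16 + h) - h)
1/(F(93) + (-1510 + (18137 + 6965)/(7973 - 18531))) = 1/((-3 + sqrt(16 + 93) - 1*93) + (-1510 + (18137 + 6965)/(7973 - 18531))) = 1/((-3 + sqrt(109) - 93) + (-1510 + 25102/(-10558))) = 1/((-96 + sqrt(109)) + (-1510 + 25102*(-1/10558))) = 1/((-96 + sqrt(109)) + (-1510 - 12551/5279)) = 1/((-96 + sqrt(109)) - 7983841/5279) = 1/(-8490625/5279 + sqrt(109))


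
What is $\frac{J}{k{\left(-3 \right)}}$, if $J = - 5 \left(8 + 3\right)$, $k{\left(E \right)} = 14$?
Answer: $- \frac{55}{14} \approx -3.9286$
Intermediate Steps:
$J = -55$ ($J = \left(-5\right) 11 = -55$)
$\frac{J}{k{\left(-3 \right)}} = - \frac{55}{14}$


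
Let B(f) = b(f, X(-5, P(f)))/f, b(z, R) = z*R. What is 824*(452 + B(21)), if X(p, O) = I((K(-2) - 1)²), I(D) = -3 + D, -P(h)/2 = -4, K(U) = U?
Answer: 377392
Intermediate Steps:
P(h) = 8 (P(h) = -2*(-4) = 8)
X(p, O) = 6 (X(p, O) = -3 + (-2 - 1)² = -3 + (-3)² = -3 + 9 = 6)
b(z, R) = R*z
B(f) = 6 (B(f) = (6*f)/f = 6)
824*(452 + B(21)) = 824*(452 + 6) = 824*458 = 377392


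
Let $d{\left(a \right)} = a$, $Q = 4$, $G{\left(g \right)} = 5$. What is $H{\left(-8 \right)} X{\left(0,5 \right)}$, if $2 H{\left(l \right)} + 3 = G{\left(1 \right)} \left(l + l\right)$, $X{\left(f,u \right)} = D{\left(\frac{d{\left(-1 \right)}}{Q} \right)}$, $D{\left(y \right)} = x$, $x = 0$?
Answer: $0$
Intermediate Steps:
$D{\left(y \right)} = 0$
$X{\left(f,u \right)} = 0$
$H{\left(l \right)} = - \frac{3}{2} + 5 l$ ($H{\left(l \right)} = - \frac{3}{2} + \frac{5 \left(l + l\right)}{2} = - \frac{3}{2} + \frac{5 \cdot 2 l}{2} = - \frac{3}{2} + \frac{10 l}{2} = - \frac{3}{2} + 5 l$)
$H{\left(-8 \right)} X{\left(0,5 \right)} = \left(- \frac{3}{2} + 5 \left(-8\right)\right) 0 = \left(- \frac{3}{2} - 40\right) 0 = \left(- \frac{83}{2}\right) 0 = 0$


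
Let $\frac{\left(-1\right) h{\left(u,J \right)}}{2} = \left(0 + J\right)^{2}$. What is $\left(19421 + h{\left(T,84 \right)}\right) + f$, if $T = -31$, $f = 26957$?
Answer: $32266$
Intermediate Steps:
$h{\left(u,J \right)} = - 2 J^{2}$ ($h{\left(u,J \right)} = - 2 \left(0 + J\right)^{2} = - 2 J^{2}$)
$\left(19421 + h{\left(T,84 \right)}\right) + f = \left(19421 - 2 \cdot 84^{2}\right) + 26957 = \left(19421 - 14112\right) + 26957 = 5309 + 26957 = 32266$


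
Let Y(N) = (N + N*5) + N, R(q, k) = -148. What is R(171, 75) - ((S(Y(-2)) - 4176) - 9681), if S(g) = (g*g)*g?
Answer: 16453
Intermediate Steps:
Y(N) = 7*N (Y(N) = (N + 5*N) + N = 6*N + N = 7*N)
S(g) = g**3 (S(g) = g**2*g = g**3)
R(171, 75) - ((S(Y(-2)) - 4176) - 9681) = -148 - (((7*(-2))**3 - 4176) - 9681) = -148 - (((-14)**3 - 4176) - 9681) = -148 - ((-2744 - 4176) - 9681) = -148 - (-6920 - 9681) = -148 - 1*(-16601) = -148 + 16601 = 16453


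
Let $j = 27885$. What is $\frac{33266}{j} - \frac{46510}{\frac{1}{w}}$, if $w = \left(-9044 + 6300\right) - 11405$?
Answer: $\frac{18350281704416}{27885} \approx 6.5807 \cdot 10^{8}$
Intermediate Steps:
$w = -14149$ ($w = -2744 - 11405 = -14149$)
$\frac{33266}{j} - \frac{46510}{\frac{1}{w}} = \frac{33266}{27885} - \frac{46510}{\frac{1}{-14149}} = 33266 \cdot \frac{1}{27885} - \frac{46510}{- \frac{1}{14149}} = \frac{33266}{27885} - -658069990 = \frac{33266}{27885} + 658069990 = \frac{18350281704416}{27885}$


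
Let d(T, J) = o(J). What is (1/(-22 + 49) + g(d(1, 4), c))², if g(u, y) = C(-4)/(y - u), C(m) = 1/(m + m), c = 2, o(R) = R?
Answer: 1849/186624 ≈ 0.0099076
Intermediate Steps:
d(T, J) = J
C(m) = 1/(2*m)
g(u, y) = -1/(8*(y - u)) (g(u, y) = ((½)/(-4))/(y - u) = ((½)*(-¼))/(y - u) = -1/(8*(y - u)))
(1/(-22 + 49) + g(d(1, 4), c))² = (1/(-22 + 49) + 1/(8*(4 - 1*2)))² = (1/27 + 1/(8*(4 - 2)))² = (1/27 + (⅛)/2)² = (1/27 + (⅛)*(½))² = (1/27 + 1/16)² = (43/432)² = 1849/186624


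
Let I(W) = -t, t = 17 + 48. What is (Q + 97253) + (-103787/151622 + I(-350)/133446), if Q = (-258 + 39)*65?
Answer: 419929585417496/5058337353 ≈ 83017.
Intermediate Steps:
Q = -14235 (Q = -219*65 = -14235)
t = 65
I(W) = -65 (I(W) = -1*65 = -65)
(Q + 97253) + (-103787/151622 + I(-350)/133446) = (-14235 + 97253) + (-103787/151622 - 65/133446) = 83018 + (-103787*1/151622 - 65*1/133446) = 83018 + (-103787/151622 - 65/133446) = 83018 - 3464953858/5058337353 = 419929585417496/5058337353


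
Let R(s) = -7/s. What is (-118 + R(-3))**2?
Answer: 120409/9 ≈ 13379.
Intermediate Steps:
(-118 + R(-3))**2 = (-118 - 7/(-3))**2 = (-118 - 7*(-1/3))**2 = (-118 + 7/3)**2 = (-347/3)**2 = 120409/9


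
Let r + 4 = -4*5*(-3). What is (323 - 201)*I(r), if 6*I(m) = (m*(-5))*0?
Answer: 0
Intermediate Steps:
r = 56 (r = -4 - 4*5*(-3) = -4 - 20*(-3) = -4 + 60 = 56)
I(m) = 0 (I(m) = ((m*(-5))*0)/6 = (-5*m*0)/6 = (⅙)*0 = 0)
(323 - 201)*I(r) = (323 - 201)*0 = 122*0 = 0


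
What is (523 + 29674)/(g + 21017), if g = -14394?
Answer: 30197/6623 ≈ 4.5594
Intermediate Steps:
(523 + 29674)/(g + 21017) = (523 + 29674)/(-14394 + 21017) = 30197/6623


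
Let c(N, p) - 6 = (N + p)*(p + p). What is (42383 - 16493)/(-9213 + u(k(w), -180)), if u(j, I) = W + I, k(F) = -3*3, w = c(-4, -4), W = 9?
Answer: -4315/1564 ≈ -2.7589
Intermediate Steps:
c(N, p) = 6 + 2*p*(N + p) (c(N, p) = 6 + (N + p)*(p + p) = 6 + (N + p)*(2*p) = 6 + 2*p*(N + p))
w = 70 (w = 6 + 2*(-4)² + 2*(-4)*(-4) = 6 + 2*16 + 32 = 6 + 32 + 32 = 70)
k(F) = -9
u(j, I) = 9 + I
(42383 - 16493)/(-9213 + u(k(w), -180)) = (42383 - 16493)/(-9213 + (9 - 180)) = 25890/(-9213 - 171) = 25890/(-9384) = 25890*(-1/9384) = -4315/1564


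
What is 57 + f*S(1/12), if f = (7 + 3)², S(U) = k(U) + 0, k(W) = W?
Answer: 196/3 ≈ 65.333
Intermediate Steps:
S(U) = U (S(U) = U + 0 = U)
f = 100 (f = 10² = 100)
57 + f*S(1/12) = 57 + 100/12 = 57 + 100*(1/12) = 57 + 25/3 = 196/3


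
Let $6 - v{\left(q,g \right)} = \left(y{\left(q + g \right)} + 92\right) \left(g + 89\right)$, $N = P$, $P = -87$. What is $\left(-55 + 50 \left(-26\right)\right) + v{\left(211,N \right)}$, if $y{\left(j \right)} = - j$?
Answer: $-1285$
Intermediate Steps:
$N = -87$
$v{\left(q,g \right)} = 6 - \left(89 + g\right) \left(92 - g - q\right)$ ($v{\left(q,g \right)} = 6 - \left(- (q + g) + 92\right) \left(g + 89\right) = 6 - \left(- (g + q) + 92\right) \left(89 + g\right) = 6 - \left(\left(- g - q\right) + 92\right) \left(89 + g\right) = 6 - \left(92 - g - q\right) \left(89 + g\right) = 6 - \left(89 + g\right) \left(92 - g - q\right)$)
$\left(-55 + 50 \left(-26\right)\right) + v{\left(211,N \right)} = \left(-55 + 50 \left(-26\right)\right) - \left(-10858 + 87 \left(-87 + 211\right)\right) = \left(-55 - 1300\right) + \left(-8182 + 261 + 18779 - 10788\right) = -1355 + \left(-8182 + 261 + 18779 - 10788\right) = -1355 + 70 = -1285$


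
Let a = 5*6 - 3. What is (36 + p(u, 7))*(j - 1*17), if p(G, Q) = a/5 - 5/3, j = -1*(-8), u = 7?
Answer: -1788/5 ≈ -357.60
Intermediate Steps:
a = 27 (a = 30 - 3 = 27)
j = 8
p(G, Q) = 56/15 (p(G, Q) = 27/5 - 5/3 = 56/15)
(36 + p(u, 7))*(j - 1*17) = (36 + 56/15)*(8 - 1*17) = 596*(8 - 17)/15 = (596/15)*(-9) = -1788/5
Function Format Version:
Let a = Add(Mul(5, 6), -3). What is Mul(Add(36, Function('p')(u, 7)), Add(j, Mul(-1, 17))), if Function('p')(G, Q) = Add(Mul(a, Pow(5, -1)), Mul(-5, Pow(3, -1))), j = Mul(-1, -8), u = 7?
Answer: Rational(-1788, 5) ≈ -357.60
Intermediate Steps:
a = 27 (a = Add(30, -3) = 27)
j = 8
Function('p')(G, Q) = Rational(56, 15) (Function('p')(G, Q) = Add(Mul(27, Pow(5, -1)), Mul(-5, Pow(3, -1))) = Add(Mul(27, Rational(1, 5)), Mul(-5, Rational(1, 3))) = Add(Rational(27, 5), Rational(-5, 3)) = Rational(56, 15))
Mul(Add(36, Function('p')(u, 7)), Add(j, Mul(-1, 17))) = Mul(Add(36, Rational(56, 15)), Add(8, Mul(-1, 17))) = Mul(Rational(596, 15), Add(8, -17)) = Mul(Rational(596, 15), -9) = Rational(-1788, 5)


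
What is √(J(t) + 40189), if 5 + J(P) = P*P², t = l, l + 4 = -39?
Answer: I*√39323 ≈ 198.3*I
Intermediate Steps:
l = -43 (l = -4 - 39 = -43)
t = -43
J(P) = -5 + P³ (J(P) = -5 + P*P² = -5 + P³)
√(J(t) + 40189) = √((-5 + (-43)³) + 40189) = √((-5 - 79507) + 40189) = √(-79512 + 40189) = √(-39323) = I*√39323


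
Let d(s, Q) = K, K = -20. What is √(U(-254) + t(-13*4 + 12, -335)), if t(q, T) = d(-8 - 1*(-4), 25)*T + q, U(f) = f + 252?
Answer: √6658 ≈ 81.597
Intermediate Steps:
U(f) = 252 + f
d(s, Q) = -20
t(q, T) = q - 20*T (t(q, T) = -20*T + q = q - 20*T)
√(U(-254) + t(-13*4 + 12, -335)) = √((252 - 254) + ((-13*4 + 12) - 20*(-335))) = √(-2 + ((-52 + 12) + 6700)) = √(-2 + (-40 + 6700)) = √(-2 + 6660) = √6658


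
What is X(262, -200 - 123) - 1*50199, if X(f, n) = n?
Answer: -50522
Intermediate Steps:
X(262, -200 - 123) - 1*50199 = (-200 - 123) - 1*50199 = -323 - 50199 = -50522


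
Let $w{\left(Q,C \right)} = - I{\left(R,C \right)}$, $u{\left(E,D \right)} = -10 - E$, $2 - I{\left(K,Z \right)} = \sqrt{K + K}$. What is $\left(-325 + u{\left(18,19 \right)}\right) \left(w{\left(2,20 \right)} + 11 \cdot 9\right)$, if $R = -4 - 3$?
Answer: $-34241 - 353 i \sqrt{14} \approx -34241.0 - 1320.8 i$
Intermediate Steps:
$R = -7$ ($R = -4 - 3 = -7$)
$I{\left(K,Z \right)} = 2 - \sqrt{2} \sqrt{K}$ ($I{\left(K,Z \right)} = 2 - \sqrt{K + K} = 2 - \sqrt{2 K} = 2 - \sqrt{2} \sqrt{K}$)
$w{\left(Q,C \right)} = -2 + i \sqrt{14}$ ($w{\left(Q,C \right)} = - (2 - \sqrt{2} \sqrt{-7}) = - (2 - \sqrt{2} i \sqrt{7}) = - (2 - i \sqrt{14}) = -2 + i \sqrt{14}$)
$\left(-325 + u{\left(18,19 \right)}\right) \left(w{\left(2,20 \right)} + 11 \cdot 9\right) = \left(-325 - 28\right) \left(\left(-2 + i \sqrt{14}\right) + 11 \cdot 9\right) = \left(-325 - 28\right) \left(\left(-2 + i \sqrt{14}\right) + 99\right) = \left(-325 - 28\right) \left(97 + i \sqrt{14}\right) = - 353 \left(97 + i \sqrt{14}\right) = -34241 - 353 i \sqrt{14}$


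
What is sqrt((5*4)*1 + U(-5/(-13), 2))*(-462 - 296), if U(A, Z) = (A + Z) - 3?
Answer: -4548*sqrt(91)/13 ≈ -3337.3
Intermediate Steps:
U(A, Z) = -3 + A + Z
sqrt((5*4)*1 + U(-5/(-13), 2))*(-462 - 296) = sqrt((5*4)*1 + (-3 - 5/(-13) + 2))*(-462 - 296) = sqrt(20*1 + (-3 - 5*(-1/13) + 2))*(-758) = sqrt(20 + (-3 + 5/13 + 2))*(-758) = sqrt(20 - 8/13)*(-758) = sqrt(252/13)*(-758) = (6*sqrt(91)/13)*(-758) = -4548*sqrt(91)/13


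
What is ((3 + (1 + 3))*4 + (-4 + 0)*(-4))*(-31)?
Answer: -1364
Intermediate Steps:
((3 + (1 + 3))*4 + (-4 + 0)*(-4))*(-31) = ((3 + 4)*4 - 4*(-4))*(-31) = (7*4 + 16)*(-31) = (28 + 16)*(-31) = 44*(-31) = -1364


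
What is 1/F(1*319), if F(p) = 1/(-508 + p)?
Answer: -189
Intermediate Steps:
1/F(1*319) = 1/(1/(-508 + 1*319)) = 1/(1/(-508 + 319)) = 1/(1/(-189)) = 1/(-1/189) = -189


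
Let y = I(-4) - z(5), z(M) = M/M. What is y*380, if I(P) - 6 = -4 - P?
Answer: 1900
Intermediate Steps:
z(M) = 1
I(P) = 2 - P (I(P) = 6 + (-4 - P) = 2 - P)
y = 5 (y = (2 - 1*(-4)) - 1*1 = (2 + 4) - 1 = 6 - 1 = 5)
y*380 = 5*380 = 1900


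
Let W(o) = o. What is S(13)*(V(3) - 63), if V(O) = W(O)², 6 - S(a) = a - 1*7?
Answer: 0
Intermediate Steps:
S(a) = 13 - a (S(a) = 6 - (a - 1*7) = 6 - (a - 7) = 6 - (-7 + a) = 6 + (7 - a) = 13 - a)
V(O) = O²
S(13)*(V(3) - 63) = (13 - 1*13)*(3² - 63) = (13 - 13)*(9 - 63) = 0*(-54) = 0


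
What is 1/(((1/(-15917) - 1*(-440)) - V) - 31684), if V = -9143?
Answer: -15917/351781618 ≈ -4.5247e-5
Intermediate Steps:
1/(((1/(-15917) - 1*(-440)) - V) - 31684) = 1/(((1/(-15917) - 1*(-440)) - 1*(-9143)) - 31684) = 1/(((-1/15917 + 440) + 9143) - 31684) = 1/((7003479/15917 + 9143) - 31684) = 1/(152532610/15917 - 31684) = 1/(-351781618/15917) = -15917/351781618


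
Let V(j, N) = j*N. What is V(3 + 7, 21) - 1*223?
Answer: -13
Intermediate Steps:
V(j, N) = N*j
V(3 + 7, 21) - 1*223 = 21*(3 + 7) - 1*223 = 21*10 - 223 = 210 - 223 = -13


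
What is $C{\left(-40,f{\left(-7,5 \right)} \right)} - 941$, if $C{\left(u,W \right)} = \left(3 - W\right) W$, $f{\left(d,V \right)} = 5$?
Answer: $-951$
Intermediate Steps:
$C{\left(u,W \right)} = W \left(3 - W\right)$
$C{\left(-40,f{\left(-7,5 \right)} \right)} - 941 = 5 \left(3 - 5\right) - 941 = 5 \left(-2\right) - 941 = -10 - 941 = -951$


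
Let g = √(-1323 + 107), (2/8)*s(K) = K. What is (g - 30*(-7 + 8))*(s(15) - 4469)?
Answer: 132270 - 35272*I*√19 ≈ 1.3227e+5 - 1.5375e+5*I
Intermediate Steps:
s(K) = 4*K
g = 8*I*√19 (g = √(-1216) = 8*I*√19 ≈ 34.871*I)
(g - 30*(-7 + 8))*(s(15) - 4469) = (8*I*√19 - 30*(-7 + 8))*(4*15 - 4469) = (8*I*√19 - 30*1)*(60 - 4469) = (8*I*√19 - 30)*(-4409) = (-30 + 8*I*√19)*(-4409) = 132270 - 35272*I*√19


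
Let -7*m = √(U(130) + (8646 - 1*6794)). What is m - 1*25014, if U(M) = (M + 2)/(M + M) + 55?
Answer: -25014 - 2*√2014805/455 ≈ -25020.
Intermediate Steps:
U(M) = 55 + (2 + M)/(2*M) (U(M) = (2 + M)/((2*M)) + 55 = (2 + M)*(1/(2*M)) + 55 = (2 + M)/(2*M) + 55 = 55 + (2 + M)/(2*M))
m = -2*√2014805/455 (m = -√((111/2 + 1/130) + (8646 - 1*6794))/7 = -√((111/2 + 1/130) + (8646 - 6794))/7 = -√(3608/65 + 1852)/7 = -2*√2014805/455 ≈ -6.2393)
m - 1*25014 = -2*√2014805/455 - 1*25014 = -2*√2014805/455 - 25014 = -25014 - 2*√2014805/455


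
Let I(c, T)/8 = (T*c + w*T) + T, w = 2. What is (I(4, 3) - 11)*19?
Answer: 2983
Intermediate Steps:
I(c, T) = 24*T + 8*T*c (I(c, T) = 8*((T*c + 2*T) + T) = 8*((2*T + T*c) + T) = 8*(3*T + T*c) = 24*T + 8*T*c)
(I(4, 3) - 11)*19 = (8*3*(3 + 4) - 11)*19 = (8*3*7 - 11)*19 = (168 - 11)*19 = 157*19 = 2983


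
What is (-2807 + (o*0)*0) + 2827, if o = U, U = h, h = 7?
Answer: 20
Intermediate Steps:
U = 7
o = 7
(-2807 + (o*0)*0) + 2827 = (-2807 + (7*0)*0) + 2827 = (-2807 + 0*0) + 2827 = (-2807 + 0) + 2827 = -2807 + 2827 = 20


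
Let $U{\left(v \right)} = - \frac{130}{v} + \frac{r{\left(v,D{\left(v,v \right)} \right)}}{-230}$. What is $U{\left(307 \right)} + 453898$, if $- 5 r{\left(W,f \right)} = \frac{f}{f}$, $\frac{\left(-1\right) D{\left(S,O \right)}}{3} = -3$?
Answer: $\frac{160248539707}{353050} \approx 4.539 \cdot 10^{5}$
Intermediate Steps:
$D{\left(S,O \right)} = 9$ ($D{\left(S,O \right)} = \left(-3\right) \left(-3\right) = 9$)
$r{\left(W,f \right)} = - \frac{1}{5}$ ($r{\left(W,f \right)} = - \frac{f \frac{1}{f}}{5} = \left(- \frac{1}{5}\right) 1 = - \frac{1}{5}$)
$U{\left(v \right)} = \frac{1}{1150} - \frac{130}{v}$ ($U{\left(v \right)} = - \frac{130}{v} - \frac{1}{5 \left(-230\right)} = - \frac{130}{v} - - \frac{1}{1150} = - \frac{130}{v} + \frac{1}{1150} = \frac{1}{1150} - \frac{130}{v}$)
$U{\left(307 \right)} + 453898 = \frac{-149500 + 307}{1150 \cdot 307} + 453898 = \frac{1}{1150} \cdot \frac{1}{307} \left(-149193\right) + 453898 = - \frac{149193}{353050} + 453898 = \frac{160248539707}{353050}$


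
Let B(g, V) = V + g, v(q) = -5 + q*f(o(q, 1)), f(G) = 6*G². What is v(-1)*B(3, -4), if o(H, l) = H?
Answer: 11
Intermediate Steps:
v(q) = -5 + 6*q³ (v(q) = -5 + q*(6*q²) = -5 + 6*q³)
v(-1)*B(3, -4) = (-5 + 6*(-1)³)*(-4 + 3) = (-5 + 6*(-1))*(-1) = (-5 - 6)*(-1) = -11*(-1) = 11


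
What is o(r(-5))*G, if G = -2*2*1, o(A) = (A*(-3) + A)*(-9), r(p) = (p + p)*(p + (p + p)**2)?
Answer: 68400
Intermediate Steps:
r(p) = 2*p*(p + 4*p**2) (r(p) = (2*p)*(p + (2*p)**2) = (2*p)*(p + 4*p**2) = 2*p*(p + 4*p**2))
o(A) = 18*A (o(A) = (-3*A + A)*(-9) = -2*A*(-9) = 18*A)
G = -4 (G = -4*1 = -4)
o(r(-5))*G = (18*((-5)**2*(2 + 8*(-5))))*(-4) = (18*(25*(2 - 40)))*(-4) = (18*(25*(-38)))*(-4) = (18*(-950))*(-4) = -17100*(-4) = 68400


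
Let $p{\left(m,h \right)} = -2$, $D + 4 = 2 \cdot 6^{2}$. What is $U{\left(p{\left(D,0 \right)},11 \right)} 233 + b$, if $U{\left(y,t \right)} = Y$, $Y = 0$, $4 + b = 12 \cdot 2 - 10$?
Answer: $10$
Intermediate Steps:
$b = 10$ ($b = -4 + \left(12 \cdot 2 - 10\right) = -4 + \left(24 - 10\right) = -4 + 14 = 10$)
$D = 68$ ($D = -4 + 2 \cdot 6^{2} = -4 + 2 \cdot 36 = -4 + 72 = 68$)
$U{\left(y,t \right)} = 0$
$U{\left(p{\left(D,0 \right)},11 \right)} 233 + b = 0 \cdot 233 + 10 = 0 + 10 = 10$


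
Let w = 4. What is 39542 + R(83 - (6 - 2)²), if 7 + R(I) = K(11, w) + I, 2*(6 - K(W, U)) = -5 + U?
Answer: 79217/2 ≈ 39609.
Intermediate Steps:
K(W, U) = 17/2 - U/2 (K(W, U) = 6 - (-5 + U)/2 = 6 + (5/2 - U/2) = 17/2 - U/2)
R(I) = -½ + I (R(I) = -7 + ((17/2 - ½*4) + I) = -7 + ((17/2 - 2) + I) = -7 + (13/2 + I) = -½ + I)
39542 + R(83 - (6 - 2)²) = 39542 + (-½ + (83 - (6 - 2)²)) = 39542 + (-½ + (83 - 1*4²)) = 39542 + (-½ + (83 - 1*16)) = 39542 + (-½ + (83 - 16)) = 39542 + (-½ + 67) = 39542 + 133/2 = 79217/2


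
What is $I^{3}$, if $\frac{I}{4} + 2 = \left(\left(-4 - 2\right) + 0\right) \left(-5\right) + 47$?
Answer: $27000000$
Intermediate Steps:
$I = 300$ ($I = -8 + 4 \left(\left(\left(-4 - 2\right) + 0\right) \left(-5\right) + 47\right) = -8 + 4 \left(\left(-6 + 0\right) \left(-5\right) + 47\right) = -8 + 4 \left(\left(-6\right) \left(-5\right) + 47\right) = -8 + 4 \left(30 + 47\right) = -8 + 4 \cdot 77 = -8 + 308 = 300$)
$I^{3} = 300^{3} = 27000000$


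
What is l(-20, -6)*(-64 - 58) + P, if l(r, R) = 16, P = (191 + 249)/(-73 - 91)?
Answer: -80142/41 ≈ -1954.7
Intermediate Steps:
P = -110/41 (P = 440/(-164) = 440*(-1/164) = -110/41 ≈ -2.6829)
l(-20, -6)*(-64 - 58) + P = 16*(-64 - 58) - 110/41 = 16*(-122) - 110/41 = -1952 - 110/41 = -80142/41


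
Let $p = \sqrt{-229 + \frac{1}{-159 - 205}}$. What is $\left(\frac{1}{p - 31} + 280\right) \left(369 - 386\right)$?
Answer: $- \frac{2061654532}{433161} + \frac{34 i \sqrt{7585487}}{433161} \approx -4759.6 + 0.21618 i$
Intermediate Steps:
$p = \frac{i \sqrt{7585487}}{182}$ ($p = \sqrt{-229 + \frac{1}{-364}} = \sqrt{-229 - \frac{1}{364}} = \sqrt{- \frac{83357}{364}} = \frac{i \sqrt{7585487}}{182} \approx 15.133 i$)
$\left(\frac{1}{p - 31} + 280\right) \left(369 - 386\right) = \left(\frac{1}{\frac{i \sqrt{7585487}}{182} - 31} + 280\right) \left(369 - 386\right) = \left(\frac{1}{-31 + \frac{i \sqrt{7585487}}{182}} + 280\right) \left(-17\right) = \left(280 + \frac{1}{-31 + \frac{i \sqrt{7585487}}{182}}\right) \left(-17\right) = -4760 - \frac{17}{-31 + \frac{i \sqrt{7585487}}{182}}$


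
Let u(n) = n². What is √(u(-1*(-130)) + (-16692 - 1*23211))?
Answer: I*√23003 ≈ 151.67*I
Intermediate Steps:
√(u(-1*(-130)) + (-16692 - 1*23211)) = √((-1*(-130))² + (-16692 - 1*23211)) = √(130² + (-16692 - 23211)) = √(16900 - 39903) = √(-23003) = I*√23003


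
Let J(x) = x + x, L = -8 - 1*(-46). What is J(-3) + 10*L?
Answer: 374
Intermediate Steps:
L = 38 (L = -8 + 46 = 38)
J(x) = 2*x
J(-3) + 10*L = 2*(-3) + 10*38 = -6 + 380 = 374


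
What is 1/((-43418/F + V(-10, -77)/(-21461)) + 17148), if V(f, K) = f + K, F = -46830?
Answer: 502509315/8617497667574 ≈ 5.8313e-5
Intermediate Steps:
V(f, K) = K + f
1/((-43418/F + V(-10, -77)/(-21461)) + 17148) = 1/((-43418/(-46830) + (-77 - 10)/(-21461)) + 17148) = 1/((-43418*(-1/46830) - 87*(-1/21461)) + 17148) = 1/((21709/23415 + 87/21461) + 17148) = 1/(467933954/502509315 + 17148) = 1/(8617497667574/502509315) = 502509315/8617497667574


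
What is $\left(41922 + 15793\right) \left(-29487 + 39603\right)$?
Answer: $583844940$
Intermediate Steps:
$\left(41922 + 15793\right) \left(-29487 + 39603\right) = 57715 \cdot 10116 = 583844940$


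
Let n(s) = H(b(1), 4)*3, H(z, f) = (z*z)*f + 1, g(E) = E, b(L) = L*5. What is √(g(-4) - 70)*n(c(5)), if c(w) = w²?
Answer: 303*I*√74 ≈ 2606.5*I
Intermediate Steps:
b(L) = 5*L
H(z, f) = 1 + f*z² (H(z, f) = z²*f + 1 = f*z² + 1 = 1 + f*z²)
n(s) = 303 (n(s) = (1 + 4*(5*1)²)*3 = (1 + 4*5²)*3 = (1 + 4*25)*3 = (1 + 100)*3 = 101*3 = 303)
√(g(-4) - 70)*n(c(5)) = √(-4 - 70)*303 = √(-74)*303 = (I*√74)*303 = 303*I*√74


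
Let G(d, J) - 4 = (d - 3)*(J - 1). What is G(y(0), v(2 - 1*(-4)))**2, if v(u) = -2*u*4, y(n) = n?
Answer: 22801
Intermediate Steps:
v(u) = -8*u
G(d, J) = 4 + (-1 + J)*(-3 + d) (G(d, J) = 4 + (d - 3)*(J - 1) = 4 + (-3 + d)*(-1 + J) = 4 + (-1 + J)*(-3 + d))
G(y(0), v(2 - 1*(-4)))**2 = (7 - 1*0 - (-24)*(2 - 1*(-4)) - 8*(2 - 1*(-4))*0)**2 = (7 + 0 - (-24)*(2 + 4) - 8*(2 + 4)*0)**2 = (7 + 0 - (-24)*6 - 8*6*0)**2 = (7 + 0 - 3*(-48) - 48*0)**2 = (7 + 0 + 144 + 0)**2 = 151**2 = 22801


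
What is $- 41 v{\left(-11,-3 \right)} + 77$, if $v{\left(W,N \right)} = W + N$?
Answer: $651$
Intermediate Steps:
$v{\left(W,N \right)} = N + W$
$- 41 v{\left(-11,-3 \right)} + 77 = - 41 \left(-3 - 11\right) + 77 = \left(-41\right) \left(-14\right) + 77 = 574 + 77 = 651$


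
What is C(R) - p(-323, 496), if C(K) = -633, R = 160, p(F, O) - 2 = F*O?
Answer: 159573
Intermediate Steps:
p(F, O) = 2 + F*O
C(R) - p(-323, 496) = -633 - (2 - 323*496) = -633 - (2 - 160208) = -633 - 1*(-160206) = -633 + 160206 = 159573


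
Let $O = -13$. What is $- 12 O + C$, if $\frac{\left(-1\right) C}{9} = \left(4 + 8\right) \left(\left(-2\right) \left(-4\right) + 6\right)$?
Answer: $-1356$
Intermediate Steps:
$C = -1512$ ($C = - 9 \left(4 + 8\right) \left(\left(-2\right) \left(-4\right) + 6\right) = - 9 \cdot 12 \left(8 + 6\right) = - 9 \cdot 12 \cdot 14 = \left(-9\right) 168 = -1512$)
$- 12 O + C = \left(-12\right) \left(-13\right) - 1512 = 156 - 1512 = -1356$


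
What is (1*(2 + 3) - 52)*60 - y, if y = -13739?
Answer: 10919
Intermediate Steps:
(1*(2 + 3) - 52)*60 - y = (1*(2 + 3) - 52)*60 - 1*(-13739) = (1*5 - 52)*60 + 13739 = (5 - 52)*60 + 13739 = -47*60 + 13739 = -2820 + 13739 = 10919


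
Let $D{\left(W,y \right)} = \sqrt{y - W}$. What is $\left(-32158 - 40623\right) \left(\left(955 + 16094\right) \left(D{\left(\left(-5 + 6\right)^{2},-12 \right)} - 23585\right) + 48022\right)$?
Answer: $29261793410183 - 1240843269 i \sqrt{13} \approx 2.9262 \cdot 10^{13} - 4.4739 \cdot 10^{9} i$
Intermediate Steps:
$\left(-32158 - 40623\right) \left(\left(955 + 16094\right) \left(D{\left(\left(-5 + 6\right)^{2},-12 \right)} - 23585\right) + 48022\right) = \left(-32158 - 40623\right) \left(\left(955 + 16094\right) \left(\sqrt{-12 - \left(-5 + 6\right)^{2}} - 23585\right) + 48022\right) = - 72781 \left(17049 \left(\sqrt{-12 - 1^{2}} - 23585\right) + 48022\right) = - 72781 \left(17049 \left(\sqrt{-12 - 1} - 23585\right) + 48022\right) = - 72781 \left(17049 \left(\sqrt{-13} - 23585\right) + 48022\right) = - 72781 \left(17049 \left(i \sqrt{13} - 23585\right) + 48022\right) = - 72781 \left(17049 \left(-23585 + i \sqrt{13}\right) + 48022\right) = - 72781 \left(\left(-402100665 + 17049 i \sqrt{13}\right) + 48022\right) = - 72781 \left(-402052643 + 17049 i \sqrt{13}\right) = 29261793410183 - 1240843269 i \sqrt{13}$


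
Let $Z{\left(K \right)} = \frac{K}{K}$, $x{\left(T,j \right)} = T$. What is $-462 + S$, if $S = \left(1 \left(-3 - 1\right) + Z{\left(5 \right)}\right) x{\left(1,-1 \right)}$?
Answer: $-465$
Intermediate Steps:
$Z{\left(K \right)} = 1$
$S = -3$ ($S = \left(1 \left(-3 - 1\right) + 1\right) 1 = \left(1 \left(-4\right) + 1\right) 1 = \left(-4 + 1\right) 1 = \left(-3\right) 1 = -3$)
$-462 + S = -462 - 3 = -465$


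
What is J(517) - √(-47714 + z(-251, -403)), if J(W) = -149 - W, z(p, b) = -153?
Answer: -666 - I*√47867 ≈ -666.0 - 218.79*I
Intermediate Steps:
J(517) - √(-47714 + z(-251, -403)) = (-149 - 1*517) - √(-47714 - 153) = (-149 - 517) - √(-47867) = -666 - I*√47867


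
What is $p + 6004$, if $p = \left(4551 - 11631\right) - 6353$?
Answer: $-7429$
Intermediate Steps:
$p = -13433$ ($p = -7080 - 6353 = -13433$)
$p + 6004 = -13433 + 6004 = -7429$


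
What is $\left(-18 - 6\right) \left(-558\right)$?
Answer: $13392$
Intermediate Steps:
$\left(-18 - 6\right) \left(-558\right) = \left(-24\right) \left(-558\right) = 13392$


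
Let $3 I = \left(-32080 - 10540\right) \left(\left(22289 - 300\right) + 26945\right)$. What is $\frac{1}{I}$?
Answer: $- \frac{3}{2085567080} \approx -1.4385 \cdot 10^{-9}$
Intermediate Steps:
$I = - \frac{2085567080}{3}$ ($I = \frac{\left(-32080 - 10540\right) \left(\left(22289 - 300\right) + 26945\right)}{3} = \frac{\left(-42620\right) \left(21989 + 26945\right)}{3} = \frac{\left(-42620\right) 48934}{3} = \frac{1}{3} \left(-2085567080\right) = - \frac{2085567080}{3} \approx -6.9519 \cdot 10^{8}$)
$\frac{1}{I} = \frac{1}{- \frac{2085567080}{3}} = - \frac{3}{2085567080}$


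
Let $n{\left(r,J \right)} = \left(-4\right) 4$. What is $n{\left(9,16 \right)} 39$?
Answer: $-624$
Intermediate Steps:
$n{\left(r,J \right)} = -16$
$n{\left(9,16 \right)} 39 = \left(-16\right) 39 = -624$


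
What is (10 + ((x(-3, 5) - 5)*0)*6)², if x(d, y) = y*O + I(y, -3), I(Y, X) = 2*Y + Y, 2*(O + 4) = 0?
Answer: 100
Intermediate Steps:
O = -4 (O = -4 + (½)*0 = -4 + 0 = -4)
I(Y, X) = 3*Y
x(d, y) = -y (x(d, y) = y*(-4) + 3*y = -4*y + 3*y = -y)
(10 + ((x(-3, 5) - 5)*0)*6)² = (10 + ((-1*5 - 5)*0)*6)² = (10 + ((-5 - 5)*0)*6)² = (10 - 10*0*6)² = (10 + 0*6)² = (10 + 0)² = 10² = 100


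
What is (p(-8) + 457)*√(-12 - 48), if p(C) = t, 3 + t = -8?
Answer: 892*I*√15 ≈ 3454.7*I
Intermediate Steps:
t = -11 (t = -3 - 8 = -11)
p(C) = -11
(p(-8) + 457)*√(-12 - 48) = (-11 + 457)*√(-12 - 48) = 446*√(-60) = 446*(2*I*√15) = 892*I*√15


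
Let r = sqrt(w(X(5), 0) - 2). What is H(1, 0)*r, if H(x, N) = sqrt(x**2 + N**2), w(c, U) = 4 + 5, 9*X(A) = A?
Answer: sqrt(7) ≈ 2.6458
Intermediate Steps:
X(A) = A/9
w(c, U) = 9
H(x, N) = sqrt(N**2 + x**2)
r = sqrt(7) (r = sqrt(9 - 2) = sqrt(7) ≈ 2.6458)
H(1, 0)*r = sqrt(0**2 + 1**2)*sqrt(7) = sqrt(0 + 1)*sqrt(7) = sqrt(1)*sqrt(7) = 1*sqrt(7) = sqrt(7)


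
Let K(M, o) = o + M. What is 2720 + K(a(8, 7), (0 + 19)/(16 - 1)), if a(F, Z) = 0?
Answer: 40819/15 ≈ 2721.3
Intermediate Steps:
K(M, o) = M + o
2720 + K(a(8, 7), (0 + 19)/(16 - 1)) = 2720 + (0 + (0 + 19)/(16 - 1)) = 2720 + (0 + 19/15) = 2720 + 19/15 = 40819/15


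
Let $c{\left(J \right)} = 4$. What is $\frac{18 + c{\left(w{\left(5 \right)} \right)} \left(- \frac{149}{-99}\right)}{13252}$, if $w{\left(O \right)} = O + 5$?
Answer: $\frac{1189}{655974} \approx 0.0018126$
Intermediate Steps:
$w{\left(O \right)} = 5 + O$
$\frac{18 + c{\left(w{\left(5 \right)} \right)} \left(- \frac{149}{-99}\right)}{13252} = \frac{18 + 4 \left(- \frac{149}{-99}\right)}{13252} = \left(18 + 4 \left(\left(-149\right) \left(- \frac{1}{99}\right)\right)\right) \frac{1}{13252} = \left(18 + 4 \cdot \frac{149}{99}\right) \frac{1}{13252} = \left(18 + \frac{596}{99}\right) \frac{1}{13252} = \frac{2378}{99} \cdot \frac{1}{13252} = \frac{1189}{655974}$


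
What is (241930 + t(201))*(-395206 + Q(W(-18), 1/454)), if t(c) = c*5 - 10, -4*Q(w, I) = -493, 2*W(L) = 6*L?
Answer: -383901908175/4 ≈ -9.5976e+10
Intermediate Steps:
W(L) = 3*L (W(L) = (6*L)/2 = 3*L)
Q(w, I) = 493/4 (Q(w, I) = -¼*(-493) = 493/4)
t(c) = -10 + 5*c (t(c) = 5*c - 10 = -10 + 5*c)
(241930 + t(201))*(-395206 + Q(W(-18), 1/454)) = (241930 + (-10 + 5*201))*(-395206 + 493/4) = (241930 + (-10 + 1005))*(-1580331/4) = (241930 + 995)*(-1580331/4) = 242925*(-1580331/4) = -383901908175/4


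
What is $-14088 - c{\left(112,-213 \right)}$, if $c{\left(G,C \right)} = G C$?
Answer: $9768$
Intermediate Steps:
$c{\left(G,C \right)} = C G$
$-14088 - c{\left(112,-213 \right)} = -14088 - \left(-213\right) 112 = -14088 - -23856 = -14088 + 23856 = 9768$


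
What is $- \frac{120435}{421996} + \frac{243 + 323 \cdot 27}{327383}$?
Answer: $- \frac{35645599461}{138154316468} \approx -0.25801$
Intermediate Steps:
$- \frac{120435}{421996} + \frac{243 + 323 \cdot 27}{327383} = \left(-120435\right) \frac{1}{421996} + \left(243 + 8721\right) \frac{1}{327383} = - \frac{120435}{421996} + 8964 \cdot \frac{1}{327383} = - \frac{120435}{421996} + \frac{8964}{327383} = - \frac{35645599461}{138154316468}$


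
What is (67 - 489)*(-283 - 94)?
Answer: 159094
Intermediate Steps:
(67 - 489)*(-283 - 94) = -422*(-377) = 159094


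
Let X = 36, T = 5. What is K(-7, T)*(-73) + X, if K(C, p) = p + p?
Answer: -694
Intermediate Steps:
K(C, p) = 2*p
K(-7, T)*(-73) + X = (2*5)*(-73) + 36 = 10*(-73) + 36 = -730 + 36 = -694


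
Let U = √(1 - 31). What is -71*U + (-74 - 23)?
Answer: -97 - 71*I*√30 ≈ -97.0 - 388.88*I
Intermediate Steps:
U = I*√30 (U = √(-30) = I*√30 ≈ 5.4772*I)
-71*U + (-74 - 23) = -71*I*√30 + (-74 - 23) = -71*I*√30 - 97 = -97 - 71*I*√30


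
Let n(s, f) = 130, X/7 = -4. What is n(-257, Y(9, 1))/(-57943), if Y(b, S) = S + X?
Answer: -130/57943 ≈ -0.0022436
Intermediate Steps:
X = -28 (X = 7*(-4) = -28)
Y(b, S) = -28 + S (Y(b, S) = S - 28 = -28 + S)
n(-257, Y(9, 1))/(-57943) = 130/(-57943) = 130*(-1/57943) = -130/57943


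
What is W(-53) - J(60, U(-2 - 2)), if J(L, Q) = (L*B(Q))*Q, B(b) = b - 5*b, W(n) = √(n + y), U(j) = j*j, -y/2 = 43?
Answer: 61440 + I*√139 ≈ 61440.0 + 11.79*I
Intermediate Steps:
y = -86 (y = -2*43 = -86)
U(j) = j²
W(n) = √(-86 + n) (W(n) = √(n - 86) = √(-86 + n))
B(b) = -4*b
J(L, Q) = -4*L*Q² (J(L, Q) = (L*(-4*Q))*Q = (-4*L*Q)*Q = -4*L*Q²)
W(-53) - J(60, U(-2 - 2)) = √(-86 - 53) - (-4)*60*((-2 - 2)²)² = √(-139) - (-4)*60*((-4)²)² = I*√139 - (-4)*60*16² = I*√139 - (-4)*60*256 = I*√139 - 1*(-61440) = I*√139 + 61440 = 61440 + I*√139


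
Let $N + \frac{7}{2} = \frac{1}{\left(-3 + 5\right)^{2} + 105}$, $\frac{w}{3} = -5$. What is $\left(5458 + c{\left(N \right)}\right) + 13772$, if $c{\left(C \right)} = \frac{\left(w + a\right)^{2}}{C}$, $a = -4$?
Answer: $\frac{14555332}{761} \approx 19127.0$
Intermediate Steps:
$w = -15$ ($w = 3 \left(-5\right) = -15$)
$N = - \frac{761}{218}$ ($N = - \frac{7}{2} + \frac{1}{\left(-3 + 5\right)^{2} + 105} = - \frac{7}{2} + \frac{1}{2^{2} + 105} = - \frac{7}{2} + \frac{1}{4 + 105} = - \frac{7}{2} + \frac{1}{109} = - \frac{761}{218} \approx -3.4908$)
$c{\left(C \right)} = \frac{361}{C}$ ($c{\left(C \right)} = \frac{\left(-15 - 4\right)^{2}}{C} = \frac{\left(-19\right)^{2}}{C} = \frac{361}{C}$)
$\left(5458 + c{\left(N \right)}\right) + 13772 = \left(5458 + \frac{361}{- \frac{761}{218}}\right) + 13772 = \left(5458 + 361 \left(- \frac{218}{761}\right)\right) + 13772 = \left(5458 - \frac{78698}{761}\right) + 13772 = \frac{4074840}{761} + 13772 = \frac{14555332}{761}$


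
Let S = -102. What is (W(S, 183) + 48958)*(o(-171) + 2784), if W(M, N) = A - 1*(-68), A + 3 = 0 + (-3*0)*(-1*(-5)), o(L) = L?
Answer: 128097099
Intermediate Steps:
A = -3 (A = -3 + (0 + (-3*0)*(-1*(-5))) = -3 + (0 + 0*5) = -3 + (0 + 0) = -3 + 0 = -3)
W(M, N) = 65 (W(M, N) = -3 - 1*(-68) = -3 + 68 = 65)
(W(S, 183) + 48958)*(o(-171) + 2784) = (65 + 48958)*(-171 + 2784) = 49023*2613 = 128097099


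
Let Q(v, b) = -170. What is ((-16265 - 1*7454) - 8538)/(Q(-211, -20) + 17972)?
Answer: -32257/17802 ≈ -1.8120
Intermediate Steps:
((-16265 - 1*7454) - 8538)/(Q(-211, -20) + 17972) = ((-16265 - 1*7454) - 8538)/(-170 + 17972) = ((-16265 - 7454) - 8538)/17802 = (-23719 - 8538)*(1/17802) = -32257*1/17802 = -32257/17802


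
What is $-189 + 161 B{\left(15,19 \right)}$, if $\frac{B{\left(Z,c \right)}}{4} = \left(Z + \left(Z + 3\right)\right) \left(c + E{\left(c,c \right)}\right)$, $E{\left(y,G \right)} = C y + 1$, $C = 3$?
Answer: $1636215$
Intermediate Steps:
$E{\left(y,G \right)} = 1 + 3 y$ ($E{\left(y,G \right)} = 3 y + 1 = 1 + 3 y$)
$B{\left(Z,c \right)} = 4 \left(1 + 4 c\right) \left(3 + 2 Z\right)$ ($B{\left(Z,c \right)} = 4 \left(Z + \left(Z + 3\right)\right) \left(c + \left(1 + 3 c\right)\right) = 4 \left(Z + \left(3 + Z\right)\right) \left(1 + 4 c\right) = 4 \left(3 + 2 Z\right) \left(1 + 4 c\right) = 4 \left(1 + 4 c\right) \left(3 + 2 Z\right)$)
$-189 + 161 B{\left(15,19 \right)} = -189 + 161 \left(12 + 8 \cdot 15 + 48 \cdot 19 + 32 \cdot 15 \cdot 19\right) = -189 + 161 \left(12 + 120 + 912 + 9120\right) = -189 + 161 \cdot 10164 = -189 + 1636404 = 1636215$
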